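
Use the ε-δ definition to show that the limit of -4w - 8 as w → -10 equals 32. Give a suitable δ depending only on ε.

Let ε > 0. We need δ > 0 so that 0 < |w + 10| < δ implies |(-4w - 8) − 32| < ε.
Since (-4w - 8) − 32 = -4(w + 10), we have |(-4w - 8) − 32| = 4|w + 10|.
So 4|w + 10| < ε exactly when |w + 10| < ε/4.
Take δ = ε/4. If 0 < |w + 10| < δ then |(-4w - 8) − 32| = 4|w + 10| < 4·(ε/4) = ε.

δ = ε/4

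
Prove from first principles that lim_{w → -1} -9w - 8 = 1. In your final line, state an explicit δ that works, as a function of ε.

Let ε > 0. We need δ > 0 so that 0 < |w + 1| < δ implies |(-9w - 8) − 1| < ε.
|(-9w - 8) − 1| = |-9w - 9| = 9|w + 1|.
Thus it suffices that |w + 1| < ε/9.
Take δ = ε/9. If 0 < |w + 1| < δ then |(-9w - 8) − 1| = 9|w + 1| < 9·(ε/9) = ε.

δ = ε/9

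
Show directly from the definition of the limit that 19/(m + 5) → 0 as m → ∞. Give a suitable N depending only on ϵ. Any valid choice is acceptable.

N = 19/ϵ

Fix ϵ > 0. For m ≥ 1, |19/(m + 5) − 0| = 19/(m + 5) ≤ 19/m.
We need 19/m < ϵ, i.e. m > 19/ϵ.
Take N = 19/ϵ. If m > N then |19/(m + 5)| ≤ 19/m < ϵ.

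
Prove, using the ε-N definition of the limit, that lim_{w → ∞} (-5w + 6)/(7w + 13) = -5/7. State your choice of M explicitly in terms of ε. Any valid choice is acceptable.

Fix ε > 0. We seek M > 0 such that w > M implies |(-5w + 6)/(7w + 13) + 5/7| < ε.
(-5w + 6)/(7w + 13) + 5/7 = (7(-5w + 6) − (-5)(7w + 13)) / (7(7w + 13)) = 107/(7(7w + 13)).
For w > 0 we have 7w + 13 > 7w, so |(-5w + 6)/(7w + 13) + 5/7| = 107/(7(7w + 13)) < 107/(7·7w) = (107/49)/w.
Thus |(-5w + 6)/(7w + 13) + 5/7| < ε whenever w > (107/49)/ε.
Take M = (107/49)/ε. If w > M then |(-5w + 6)/(7w + 13) + 5/7| < (107/49)/w < ε.

M = (107/49)/ε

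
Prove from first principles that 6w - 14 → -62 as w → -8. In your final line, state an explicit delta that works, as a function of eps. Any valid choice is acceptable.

Suppose eps > 0. We need delta > 0 so that 0 < |w + 8| < delta implies |(6w - 14) + 62| < eps.
|(6w - 14) + 62| = |6w + 48| = 6|w + 8|.
Thus it suffices that |w + 8| < eps/6.
Choosing delta = eps/6 gives |(6w - 14) + 62| = 6|w + 8| < eps whenever |w + 8| < delta.

delta = eps/6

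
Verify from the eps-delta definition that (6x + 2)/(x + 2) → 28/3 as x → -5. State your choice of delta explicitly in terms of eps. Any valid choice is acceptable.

delta = min(3/2, (9/20)eps)

Let eps > 0 be given. We want delta > 0 with 0 < |x + 5| < delta ⇒ |(6x + 2)/(x + 2) − (28/3)| < eps.
Combining over a common denominator, (6x + 2)/(x + 2) − (28/3) = [(6x + 2)·(-3) − (-28)·(x + 2)] / [(-3)·(x + 2)] = 10(x + 5) / ((-3)(x + 2)).
So |(6x + 2)/(x + 2) − (28/3)| = 10|x + 5| / (3·|x + 2|).
Require delta ≤ 3/2, so |x + 2| ≥ |-3| − |x + 5| > 3 − 3/2 = 3/2.
Hence |(6x + 2)/(x + 2) − (28/3)| < 10|x + 5|/(3·(3/2)) = (20/9)|x + 5|, which is < eps once |x + 5| < (9/20)eps.
Take delta = min(3/2, (9/20)eps). Then 0 < |x + 5| < delta forces both bounds, so |(6x + 2)/(x + 2) − (28/3)| < eps.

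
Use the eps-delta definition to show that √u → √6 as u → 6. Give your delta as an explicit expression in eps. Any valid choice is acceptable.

Fix eps > 0. We want delta > 0 such that 0 < |u − 6| < delta implies |√u − √6| < eps.
Rationalise: √u − √6 = (u − 6)/(√u + √6), so |√u − √6| = |u − 6|/(√u + √6).
Restrict delta ≤ 6 so that |u − 6| < 6 forces u > 0, and then √u + √6 > √6.
Hence |√u − √6| < |u − 6|/√6, which is < eps once |u − 6| < √6·eps.
Take delta = min(6, √6·eps). If 0 < |u − 6| < delta then u > 0 and |√u − √6| < |u − 6|/√6 < eps.

delta = min(6, √6·eps)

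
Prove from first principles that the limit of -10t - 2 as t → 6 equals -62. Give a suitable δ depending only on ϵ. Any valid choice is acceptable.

Fix ϵ > 0. We need δ > 0 so that 0 < |t − 6| < δ implies |(-10t - 2) + 62| < ϵ.
Since (-10t - 2) + 62 = -10(t − 6), we have |(-10t - 2) + 62| = 10|t − 6|.
So 10|t − 6| < ϵ exactly when |t − 6| < ϵ/10.
Take δ = ϵ/10. If 0 < |t − 6| < δ then |(-10t - 2) + 62| = 10|t − 6| < 10·(ϵ/10) = ϵ.

δ = ϵ/10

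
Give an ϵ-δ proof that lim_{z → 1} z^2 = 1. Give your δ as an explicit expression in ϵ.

δ = min(2, ϵ/4)

Suppose ϵ > 0. We seek δ > 0 with 0 < |z − 1| < δ ⇒ |z^2 − 1| < ϵ.
Factor: z^2 − 1 = (z − 1)(z + 1), so |z^2 − 1| = |z − 1|·|z + 1|.
Restrict δ ≤ 2. Then |z − 1| < 2 gives |z| < 3, so by the triangle inequality |z + 1| ≤ 3 + 1 = 4.
Hence |z^2 − 1| ≤ 4|z − 1|, which is < ϵ once |z − 1| < ϵ/4.
Take δ = min(2, ϵ/4). If 0 < |z − 1| < δ then both bounds hold and |z^2 − 1| ≤ 4|z − 1| < 4·(ϵ/4) = ϵ.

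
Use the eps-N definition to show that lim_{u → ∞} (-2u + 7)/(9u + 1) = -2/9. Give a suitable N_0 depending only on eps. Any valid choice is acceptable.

N_0 = (65/81)/eps

Let eps > 0 be given. We seek N_0 > 0 such that u > N_0 implies |(-2u + 7)/(9u + 1) + 2/9| < eps.
(-2u + 7)/(9u + 1) + 2/9 = (9(-2u + 7) − (-2)(9u + 1)) / (9(9u + 1)) = 65/(9(9u + 1)).
For u > 0 we have 9u + 1 > 9u, so |(-2u + 7)/(9u + 1) + 2/9| = 65/(9(9u + 1)) < 65/(9·9u) = (65/81)/u.
Thus |(-2u + 7)/(9u + 1) + 2/9| < eps whenever u > (65/81)/eps.
Take N_0 = (65/81)/eps. If u > N_0 then |(-2u + 7)/(9u + 1) + 2/9| < (65/81)/u < eps.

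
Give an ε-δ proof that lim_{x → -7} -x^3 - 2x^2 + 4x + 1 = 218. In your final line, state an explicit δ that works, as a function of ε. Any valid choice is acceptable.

Fix ε > 0. We want δ > 0 such that 0 < |x + 7| < δ implies |(-x^3 - 2x^2 + 4x + 1) − 218| < ε.
(-x^3 - 2x^2 + 4x + 1) − 218 = -x^3 - 2x^2 + 4x - 217 = (x + 7)(-x^2 + 5x - 31).
So |(-x^3 - 2x^2 + 4x + 1) − 218| = |x + 7|·|-x^2 + 5x - 31|.
Assume first that |x + 7| < 2, so |x| < 9. Then |-x^2 + 5x - 31| ≤ 9^2 + 5·9 + 31 = 157.
Hence |(-x^3 - 2x^2 + 4x + 1) − 218| ≤ 157|x + 7| < ε provided |x + 7| < ε/157.
Choosing δ = min(2, ε/157) ensures both conditions, hence |(-x^3 - 2x^2 + 4x + 1) − 218| < ε.

δ = min(2, ε/157)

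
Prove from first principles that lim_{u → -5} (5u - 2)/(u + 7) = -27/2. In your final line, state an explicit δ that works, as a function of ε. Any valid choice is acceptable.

Suppose ε > 0. We want δ > 0 with 0 < |u + 5| < δ ⇒ |(5u - 2)/(u + 7) + 27/2| < ε.
Combining over a common denominator, (5u - 2)/(u + 7) + 27/2 = [(5u - 2)·2 − (-27)·(u + 7)] / [2·(u + 7)] = 37(u + 5) / (2(u + 7)).
So |(5u - 2)/(u + 7) + 27/2| = 37|u + 5| / (2·|u + 7|).
Require δ ≤ 1, so |u + 7| ≥ |2| − |u + 5| > 2 − 1 = 1.
Hence |(5u - 2)/(u + 7) + 27/2| < 37|u + 5|/(2·1) = (37/2)|u + 5|, which is < ε once |u + 5| < (2/37)ε.
Take δ = min(1, (2/37)ε). Then 0 < |u + 5| < δ forces both bounds, so |(5u - 2)/(u + 7) + 27/2| < ε.

δ = min(1, (2/37)ε)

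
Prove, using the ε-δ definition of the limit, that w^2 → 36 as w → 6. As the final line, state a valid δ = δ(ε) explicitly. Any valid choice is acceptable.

δ = min(1, ε/13)

Let ε > 0. We seek δ > 0 with 0 < |w − 6| < δ ⇒ |w^2 − 36| < ε.
Factor: w^2 − 36 = (w − 6)(w + 6), so |w^2 − 36| = |w − 6|·|w + 6|.
Impose δ ≤ 1 so that |w| < 7; then |w + 6| ≤ 13.
Hence |w^2 − 36| ≤ 13|w − 6|, which is < ε once |w − 6| < ε/13.
Take δ = min(1, ε/13). If 0 < |w − 6| < δ then both bounds hold and |w^2 − 36| ≤ 13|w − 6| < 13·(ε/13) = ε.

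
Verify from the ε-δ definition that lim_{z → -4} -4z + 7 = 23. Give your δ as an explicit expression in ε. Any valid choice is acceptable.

δ = ε/4

Fix ε > 0. We need δ > 0 so that 0 < |z + 4| < δ implies |(-4z + 7) − 23| < ε.
|(-4z + 7) − 23| = |-4z - 16| = 4|z + 4|.
So 4|z + 4| < ε exactly when |z + 4| < ε/4.
Take δ = ε/4. If 0 < |z + 4| < δ then |(-4z + 7) − 23| = 4|z + 4| < 4·(ε/4) = ε.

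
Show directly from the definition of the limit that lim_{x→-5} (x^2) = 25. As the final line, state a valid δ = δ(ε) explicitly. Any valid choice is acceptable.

Suppose ε > 0. We seek δ > 0 with 0 < |x + 5| < δ ⇒ |x^2 − 25| < ε.
Factor: x^2 − 25 = (x + 5)(x - 5), so |x^2 − 25| = |x + 5|·|x - 5|.
Impose δ ≤ 1 so that |x| < 6; then |x - 5| ≤ 11.
Hence |x^2 − 25| ≤ 11|x + 5|, which is < ε once |x + 5| < ε/11.
Take δ = min(1, ε/11). If 0 < |x + 5| < δ then both bounds hold and |x^2 − 25| ≤ 11|x + 5| < 11·(ε/11) = ε.

δ = min(1, ε/11)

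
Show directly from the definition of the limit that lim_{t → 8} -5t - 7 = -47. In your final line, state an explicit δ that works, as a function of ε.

δ = ε/5

Fix ε > 0. We need δ > 0 so that 0 < |t − 8| < δ implies |(-5t - 7) + 47| < ε.
|(-5t - 7) + 47| = |-5t + 40| = 5|t − 8|.
Thus it suffices that |t − 8| < ε/5.
Take δ = ε/5. If 0 < |t − 8| < δ then |(-5t - 7) + 47| = 5|t − 8| < 5·(ε/5) = ε.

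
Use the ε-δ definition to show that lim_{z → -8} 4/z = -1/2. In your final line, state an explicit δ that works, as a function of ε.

δ = min(4, 8ε)

Let ε > 0 be given. We seek δ > 0 such that 0 < |z + 8| < δ implies |4/z + 1/2| < ε.
|4/z + 1/2| = 4·|-8 − z|/(8·|z|) = 4|z + 8|/(8|z|).
Require δ ≤ 4 so that |z| > 8 − 4 = 4, hence 8|z| > 32.
Then |4/z + 1/2| < 4|z + 8|/32, which is < ε when |z + 8| < 8ε.
Take δ = min(4, 8ε). Then 0 < |z + 8| < δ gives both |z + 8| < 4 and |z + 8| < 8ε, so |4/z + 1/2| < ε.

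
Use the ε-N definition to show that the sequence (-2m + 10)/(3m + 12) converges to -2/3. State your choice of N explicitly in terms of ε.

N = 6/ε

Fix ε > 0. For m ≥ 1, |(-2m + 10)/(3m + 12) + 2/3| = |54|/(3(3m + 12)) = 54/(3(3m + 12)).
Since 3m + 12 ≥ 3m for m ≥ 1, this is ≤ 54/(3·3m) = 6/m.
So |(-2m + 10)/(3m + 12) + 2/3| < ε whenever m > 6/ε.
Take N = 6/ε. If m > N then |(-2m + 10)/(3m + 12) + 2/3| ≤ 6/m < ε.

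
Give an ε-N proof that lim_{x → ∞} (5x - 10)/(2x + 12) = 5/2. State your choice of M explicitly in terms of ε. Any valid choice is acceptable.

M = 20/ε

Fix ε > 0. We seek M > 0 such that x > M implies |(5x - 10)/(2x + 12) − (5/2)| < ε.
(5x - 10)/(2x + 12) − (5/2) = (2(5x - 10) − 5(2x + 12)) / (2(2x + 12)) = -80/(2(2x + 12)).
For x > 0 we have 2x + 12 > 2x, so |(5x - 10)/(2x + 12) − (5/2)| = 80/(2(2x + 12)) < 80/(2·2x) = 20/x.
Thus |(5x - 10)/(2x + 12) − (5/2)| < ε whenever x > 20/ε.
Take M = 20/ε. If x > M then |(5x - 10)/(2x + 12) − (5/2)| < 20/x < ε.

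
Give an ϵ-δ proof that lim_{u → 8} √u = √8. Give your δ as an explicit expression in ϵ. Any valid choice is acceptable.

Let ϵ > 0. We want δ > 0 such that 0 < |u − 8| < δ implies |√u − √8| < ϵ.
Multiplying by the conjugate, |√u − √8| = |u − 8|/(√u + √8).
Restrict δ ≤ 8 so that |u − 8| < 8 forces u > 0, and then √u + √8 > √8.
Hence |√u − √8| < |u − 8|/√8, which is < ϵ once |u − 8| < √8·ϵ.
Take δ = min(8, √8·ϵ). If 0 < |u − 8| < δ then u > 0 and |√u − √8| < |u − 8|/√8 < ϵ.

δ = min(8, √8·ϵ)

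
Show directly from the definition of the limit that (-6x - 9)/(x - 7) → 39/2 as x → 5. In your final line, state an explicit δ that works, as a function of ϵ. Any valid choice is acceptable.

Let ϵ > 0. We want δ > 0 with 0 < |x − 5| < δ ⇒ |(-6x - 9)/(x - 7) − (39/2)| < ϵ.
Combining over a common denominator, (-6x - 9)/(x - 7) − (39/2) = [(-6x - 9)·(-2) − (-39)·(x - 7)] / [(-2)·(x - 7)] = 51(x − 5) / ((-2)(x - 7)).
So |(-6x - 9)/(x - 7) − (39/2)| = 51|x − 5| / (2·|x − 7|).
Restrict δ ≤ 1. Then |x − 5| < 1 gives |x − 7| = |(x − 5) + (-2)| ≥ 2 − 1 = 1.
Hence |(-6x - 9)/(x - 7) − (39/2)| < 51|x − 5|/(2·1) = (51/2)|x − 5|, which is < ϵ once |x − 5| < (2/51)ϵ.
Take δ = min(1, (2/51)ϵ). Then 0 < |x − 5| < δ forces both bounds, so |(-6x - 9)/(x - 7) − (39/2)| < ϵ.

δ = min(1, (2/51)ϵ)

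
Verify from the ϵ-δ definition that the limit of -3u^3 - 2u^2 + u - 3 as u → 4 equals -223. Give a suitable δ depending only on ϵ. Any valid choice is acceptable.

Fix ϵ > 0. We want δ > 0 such that 0 < |u − 4| < δ implies |(-3u^3 - 2u^2 + u - 3) + 223| < ϵ.
(-3u^3 - 2u^2 + u - 3) + 223 = -3u^3 - 2u^2 + u + 220 = (u − 4)(-3u^2 - 14u - 55).
So |(-3u^3 - 2u^2 + u - 3) + 223| = |u − 4|·|-3u^2 - 14u - 55|.
Assume first that |u − 4| < 1, so |u| < 5. Then |-3u^2 - 14u - 55| ≤ 3·5^2 + 14·5 + 55 = 200.
Hence |(-3u^3 - 2u^2 + u - 3) + 223| ≤ 200|u − 4| < ϵ provided |u − 4| < ϵ/200.
Choosing δ = min(1, ϵ/200) ensures both conditions, hence |(-3u^3 - 2u^2 + u - 3) + 223| < ϵ.

δ = min(1, ϵ/200)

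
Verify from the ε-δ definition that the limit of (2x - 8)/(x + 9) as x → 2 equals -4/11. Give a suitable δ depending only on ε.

δ = min(11/2, (121/52)ε)

Fix ε > 0. We want δ > 0 with 0 < |x − 2| < δ ⇒ |(2x - 8)/(x + 9) + 4/11| < ε.
Combining over a common denominator, (2x - 8)/(x + 9) + 4/11 = [(2x - 8)·11 − (-4)·(x + 9)] / [11·(x + 9)] = 26(x − 2) / (11(x + 9)).
So |(2x - 8)/(x + 9) + 4/11| = 26|x − 2| / (11·|x + 9|).
Restrict δ ≤ 11/2. Then |x − 2| < 11/2 gives |x + 9| = |(x − 2) + 11| ≥ 11 − 11/2 = 11/2.
Hence |(2x - 8)/(x + 9) + 4/11| < 26|x − 2|/(11·(11/2)) = (52/121)|x − 2|, which is < ε once |x − 2| < (121/52)ε.
Take δ = min(11/2, (121/52)ε). Then 0 < |x − 2| < δ forces both bounds, so |(2x - 8)/(x + 9) + 4/11| < ε.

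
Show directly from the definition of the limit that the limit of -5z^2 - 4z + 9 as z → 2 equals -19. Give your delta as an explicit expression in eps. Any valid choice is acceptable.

Let eps > 0. We want delta > 0 such that 0 < |z − 2| < delta implies |(-5z^2 - 4z + 9) + 19| < eps.
(-5z^2 - 4z + 9) + 19 = -5z^2 - 4z + 28 = (z − 2)(-5z - 14).
So |(-5z^2 - 4z + 9) + 19| = |z − 2|·|-5z - 14|.
Assume first that |z − 2| < 1, so |z| < 3. Then |-5z - 14| ≤ 5·3 + 14 = 29.
Hence |(-5z^2 - 4z + 9) + 19| ≤ 29|z − 2| < eps provided |z − 2| < eps/29.
Take delta = min(1, eps/29). Then 0 < |z − 2| < delta gives both |z − 2| < 1 and |z − 2| < eps/29, so |(-5z^2 - 4z + 9) + 19| < eps.

delta = min(1, eps/29)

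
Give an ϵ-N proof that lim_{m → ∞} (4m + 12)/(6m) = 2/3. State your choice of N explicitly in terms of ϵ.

Let ϵ > 0. For m ≥ 1, |(4m + 12)/(6m) − (2/3)| = |72|/(6(6m)) = 72/(6(6m)).
Since 6m ≥ 6m for m ≥ 1, this is ≤ 72/(6·6m) = 2/m.
So |(4m + 12)/(6m) − (2/3)| < ϵ whenever m > 2/ϵ.
Take N = 2/ϵ. If m > N then |(4m + 12)/(6m) − (2/3)| ≤ 2/m < ϵ.

N = 2/ϵ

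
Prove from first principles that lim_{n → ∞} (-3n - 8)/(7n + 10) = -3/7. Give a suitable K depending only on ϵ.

K = (26/49)/ϵ

Let ϵ > 0 be given. For n ≥ 1, |(-3n - 8)/(7n + 10) + 3/7| = |-26|/(7(7n + 10)) = 26/(7(7n + 10)).
Since 7n + 10 ≥ 7n for n ≥ 1, this is ≤ 26/(7·7n) = (26/49)/n.
So |(-3n - 8)/(7n + 10) + 3/7| < ϵ whenever n > (26/49)/ϵ.
Take K = (26/49)/ϵ. If n > K then |(-3n - 8)/(7n + 10) + 3/7| ≤ (26/49)/n < ϵ.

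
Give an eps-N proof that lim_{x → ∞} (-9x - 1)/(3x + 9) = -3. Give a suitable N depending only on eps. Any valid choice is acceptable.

Suppose eps > 0. We seek N > 0 such that x > N implies |(-9x - 1)/(3x + 9) + 3| < eps.
(-9x - 1)/(3x + 9) + 3 = (3(-9x - 1) − (-9)(3x + 9)) / (3(3x + 9)) = 78/(3(3x + 9)).
For x > 0 we have 3x + 9 > 3x, so |(-9x - 1)/(3x + 9) + 3| = 78/(3(3x + 9)) < 78/(3·3x) = (26/3)/x.
Thus |(-9x - 1)/(3x + 9) + 3| < eps whenever x > (26/3)/eps.
Take N = (26/3)/eps. If x > N then |(-9x - 1)/(3x + 9) + 3| < (26/3)/x < eps.

N = (26/3)/eps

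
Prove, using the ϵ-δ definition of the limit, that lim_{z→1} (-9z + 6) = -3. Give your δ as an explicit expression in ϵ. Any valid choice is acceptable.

δ = ϵ/9

Let ϵ > 0 be given. We need δ > 0 so that 0 < |z − 1| < δ implies |(-9z + 6) + 3| < ϵ.
Since (-9z + 6) + 3 = -9(z − 1), we have |(-9z + 6) + 3| = 9|z − 1|.
So 9|z − 1| < ϵ exactly when |z − 1| < ϵ/9.
Take δ = ϵ/9. If 0 < |z − 1| < δ then |(-9z + 6) + 3| = 9|z − 1| < 9·(ϵ/9) = ϵ.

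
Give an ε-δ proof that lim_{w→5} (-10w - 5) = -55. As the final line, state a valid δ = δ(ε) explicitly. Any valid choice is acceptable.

Let ε > 0 be given. We need δ > 0 so that 0 < |w − 5| < δ implies |(-10w - 5) + 55| < ε.
Since (-10w - 5) + 55 = -10(w − 5), we have |(-10w - 5) + 55| = 10|w − 5|.
Thus it suffices that |w − 5| < ε/10.
Take δ = ε/10. If 0 < |w − 5| < δ then |(-10w - 5) + 55| = 10|w − 5| < 10·(ε/10) = ε.

δ = ε/10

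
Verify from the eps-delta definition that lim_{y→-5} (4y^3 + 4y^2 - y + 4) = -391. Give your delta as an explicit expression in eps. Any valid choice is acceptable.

Let eps > 0. We want delta > 0 such that 0 < |y + 5| < delta implies |(4y^3 + 4y^2 - y + 4) + 391| < eps.
(4y^3 + 4y^2 - y + 4) + 391 = 4y^3 + 4y^2 - y + 395 = (y + 5)(4y^2 - 16y + 79).
So |(4y^3 + 4y^2 - y + 4) + 391| = |y + 5|·|4y^2 - 16y + 79|.
Require delta ≤ 2. Then |y + 5| < 2 gives |y| < 7, and by the triangle inequality |4y^2 - 16y + 79| ≤ 4·7^2 + 16·7 + 79 = 387.
Hence |(4y^3 + 4y^2 - y + 4) + 391| ≤ 387|y + 5| < eps provided |y + 5| < eps/387.
Take delta = min(2, eps/387). Then 0 < |y + 5| < delta gives both |y + 5| < 2 and |y + 5| < eps/387, so |(4y^3 + 4y^2 - y + 4) + 391| < eps.

delta = min(2, eps/387)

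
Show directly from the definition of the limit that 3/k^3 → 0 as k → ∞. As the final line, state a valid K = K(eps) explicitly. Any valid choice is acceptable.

K = (3/eps)^{1/3}

Suppose eps > 0. For k ≥ 1, |3/k^3 − 0| = 3/k^3.
3/k^3 < eps ⇔ k^3 > 3/eps ⇔ k > (3/eps)^{1/3}.
Take K = (3/eps)^{1/3}. Then k > K implies 3/k^3 < eps.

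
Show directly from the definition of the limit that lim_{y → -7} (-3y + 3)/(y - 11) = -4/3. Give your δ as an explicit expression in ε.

δ = min(9, (27/5)ε)

Fix ε > 0. We want δ > 0 with 0 < |y + 7| < δ ⇒ |(-3y + 3)/(y - 11) + 4/3| < ε.
Combining over a common denominator, (-3y + 3)/(y - 11) + 4/3 = [(-3y + 3)·(-18) − 24·(y - 11)] / [(-18)·(y - 11)] = 30(y + 7) / ((-18)(y - 11)).
So |(-3y + 3)/(y - 11) + 4/3| = 30|y + 7| / (18·|y − 11|).
Require δ ≤ 9, so |y − 11| ≥ |-18| − |y + 7| > 18 − 9 = 9.
Hence |(-3y + 3)/(y - 11) + 4/3| < 30|y + 7|/(18·9) = (5/27)|y + 7|, which is < ε once |y + 7| < (27/5)ε.
Take δ = min(9, (27/5)ε). Then 0 < |y + 7| < δ forces both bounds, so |(-3y + 3)/(y - 11) + 4/3| < ε.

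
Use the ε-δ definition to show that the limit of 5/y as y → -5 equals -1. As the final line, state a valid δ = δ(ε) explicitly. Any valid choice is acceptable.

δ = min(5/2, (5/2)ε)

Let ε > 0 be given. We seek δ > 0 such that 0 < |y + 5| < δ implies |5/y + 1| < ε.
|5/y + 1| = 5·|-5 − y|/(5·|y|) = 5|y + 5|/(5|y|).
Require δ ≤ 5/2 so that |y| > 5 − 5/2 = 5/2, hence 5|y| > 25/2.
Then |5/y + 1| < 5|y + 5|/(25/2), which is < ε when |y + 5| < (5/2)ε.
Take δ = min(5/2, (5/2)ε). Then 0 < |y + 5| < δ gives both |y + 5| < 5/2 and |y + 5| < (5/2)ε, so |5/y + 1| < ε.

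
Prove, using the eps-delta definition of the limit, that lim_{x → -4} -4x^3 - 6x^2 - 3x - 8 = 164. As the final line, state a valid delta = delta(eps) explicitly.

delta = min(1, eps/193)

Let eps > 0 be given. We want delta > 0 such that 0 < |x + 4| < delta implies |(-4x^3 - 6x^2 - 3x - 8) − 164| < eps.
(-4x^3 - 6x^2 - 3x - 8) − 164 = -4x^3 - 6x^2 - 3x - 172 = (x + 4)(-4x^2 + 10x - 43).
So |(-4x^3 - 6x^2 - 3x - 8) − 164| = |x + 4|·|-4x^2 + 10x - 43|.
Require delta ≤ 1. Then |x + 4| < 1 gives |x| < 5, and by the triangle inequality |-4x^2 + 10x - 43| ≤ 4·5^2 + 10·5 + 43 = 193.
Hence |(-4x^3 - 6x^2 - 3x - 8) − 164| ≤ 193|x + 4| < eps provided |x + 4| < eps/193.
Choosing delta = min(1, eps/193) ensures both conditions, hence |(-4x^3 - 6x^2 - 3x - 8) − 164| < eps.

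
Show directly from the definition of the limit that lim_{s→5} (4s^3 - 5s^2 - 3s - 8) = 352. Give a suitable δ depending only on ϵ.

Suppose ϵ > 0. We want δ > 0 such that 0 < |s − 5| < δ implies |(4s^3 - 5s^2 - 3s - 8) − 352| < ϵ.
(4s^3 - 5s^2 - 3s - 8) − 352 = 4s^3 - 5s^2 - 3s - 360 = (s − 5)(4s^2 + 15s + 72).
So |(4s^3 - 5s^2 - 3s - 8) − 352| = |s − 5|·|4s^2 + 15s + 72|.
Assume first that |s − 5| < 2, so |s| < 7. Then |4s^2 + 15s + 72| ≤ 4·7^2 + 15·7 + 72 = 373.
Hence |(4s^3 - 5s^2 - 3s - 8) − 352| ≤ 373|s − 5| < ϵ provided |s − 5| < ϵ/373.
Choosing δ = min(2, ϵ/373) ensures both conditions, hence |(4s^3 - 5s^2 - 3s - 8) − 352| < ϵ.

δ = min(2, ϵ/373)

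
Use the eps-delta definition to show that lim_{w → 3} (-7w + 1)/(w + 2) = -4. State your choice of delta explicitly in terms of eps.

Suppose eps > 0. We want delta > 0 with 0 < |w − 3| < delta ⇒ |(-7w + 1)/(w + 2) + 4| < eps.
Combining over a common denominator, (-7w + 1)/(w + 2) + 4 = [(-7w + 1)·5 − (-20)·(w + 2)] / [5·(w + 2)] = -15(w − 3) / (5(w + 2)).
So |(-7w + 1)/(w + 2) + 4| = 15|w − 3| / (5·|w + 2|).
Restrict delta ≤ 5/2. Then |w − 3| < 5/2 gives |w + 2| = |(w − 3) + 5| ≥ 5 − 5/2 = 5/2.
Hence |(-7w + 1)/(w + 2) + 4| < 15|w − 3|/(5·(5/2)) = (6/5)|w − 3|, which is < eps once |w − 3| < (5/6)eps.
Take delta = min(5/2, (5/6)eps). Then 0 < |w − 3| < delta forces both bounds, so |(-7w + 1)/(w + 2) + 4| < eps.

delta = min(5/2, (5/6)eps)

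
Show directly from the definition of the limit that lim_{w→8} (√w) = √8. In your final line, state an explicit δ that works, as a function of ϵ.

Let ϵ > 0 be given. We want δ > 0 such that 0 < |w − 8| < δ implies |√w − √8| < ϵ.
Multiplying by the conjugate, |√w − √8| = |w − 8|/(√w + √8).
Restrict δ ≤ 8 so that |w − 8| < 8 forces w > 0, and then √w + √8 > √8.
Hence |√w − √8| < |w − 8|/√8, which is < ϵ once |w − 8| < √8·ϵ.
Take δ = min(8, √8·ϵ). If 0 < |w − 8| < δ then w > 0 and |√w − √8| < |w − 8|/√8 < ϵ.

δ = min(8, √8·ϵ)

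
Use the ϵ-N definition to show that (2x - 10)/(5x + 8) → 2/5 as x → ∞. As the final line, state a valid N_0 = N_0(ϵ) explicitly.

Fix ϵ > 0. We seek N_0 > 0 such that x > N_0 implies |(2x - 10)/(5x + 8) − (2/5)| < ϵ.
(2x - 10)/(5x + 8) − (2/5) = (5(2x - 10) − 2(5x + 8)) / (5(5x + 8)) = -66/(5(5x + 8)).
For x > 0 we have 5x + 8 > 5x, so |(2x - 10)/(5x + 8) − (2/5)| = 66/(5(5x + 8)) < 66/(5·5x) = (66/25)/x.
Thus |(2x - 10)/(5x + 8) − (2/5)| < ϵ whenever x > (66/25)/ϵ.
Take N_0 = (66/25)/ϵ. If x > N_0 then |(2x - 10)/(5x + 8) − (2/5)| < (66/25)/x < ϵ.

N_0 = (66/25)/ϵ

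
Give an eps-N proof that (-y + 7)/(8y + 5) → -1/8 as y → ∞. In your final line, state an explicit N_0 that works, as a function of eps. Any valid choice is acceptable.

N_0 = (61/64)/eps

Fix eps > 0. We seek N_0 > 0 such that y > N_0 implies |(-y + 7)/(8y + 5) + 1/8| < eps.
(-y + 7)/(8y + 5) + 1/8 = (8(-y + 7) − (-1)(8y + 5)) / (8(8y + 5)) = 61/(8(8y + 5)).
For y > 0 we have 8y + 5 > 8y, so |(-y + 7)/(8y + 5) + 1/8| = 61/(8(8y + 5)) < 61/(8·8y) = (61/64)/y.
Thus |(-y + 7)/(8y + 5) + 1/8| < eps whenever y > (61/64)/eps.
Take N_0 = (61/64)/eps. If y > N_0 then |(-y + 7)/(8y + 5) + 1/8| < (61/64)/y < eps.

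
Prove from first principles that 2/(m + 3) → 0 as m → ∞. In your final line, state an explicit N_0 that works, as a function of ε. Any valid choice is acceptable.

N_0 = 2/ε

Let ε > 0 be given. For m ≥ 1, |2/(m + 3) − 0| = 2/(m + 3) ≤ 2/m.
We need 2/m < ε, i.e. m > 2/ε.
Take N_0 = 2/ε. If m > N_0 then |2/(m + 3)| ≤ 2/m < ε.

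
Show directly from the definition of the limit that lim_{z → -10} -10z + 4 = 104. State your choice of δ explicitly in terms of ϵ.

Let ϵ > 0. We need δ > 0 so that 0 < |z + 10| < δ implies |(-10z + 4) − 104| < ϵ.
Since (-10z + 4) − 104 = -10(z + 10), we have |(-10z + 4) − 104| = 10|z + 10|.
Thus it suffices that |z + 10| < ϵ/10.
Take δ = ϵ/10. If 0 < |z + 10| < δ then |(-10z + 4) − 104| = 10|z + 10| < 10·(ϵ/10) = ϵ.

δ = ϵ/10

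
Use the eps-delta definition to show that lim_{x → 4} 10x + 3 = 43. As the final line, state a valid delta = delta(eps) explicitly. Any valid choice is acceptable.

Fix eps > 0. We need delta > 0 so that 0 < |x − 4| < delta implies |(10x + 3) − 43| < eps.
|(10x + 3) − 43| = |10x - 40| = 10|x − 4|.
Thus it suffices that |x − 4| < eps/10.
Take delta = eps/10. If 0 < |x − 4| < delta then |(10x + 3) − 43| = 10|x − 4| < 10·(eps/10) = eps.

delta = eps/10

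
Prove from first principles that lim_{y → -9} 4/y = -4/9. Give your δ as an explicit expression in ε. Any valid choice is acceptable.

Suppose ε > 0. We seek δ > 0 such that 0 < |y + 9| < δ implies |4/y + 4/9| < ε.
|4/y + 4/9| = 4·|-9 − y|/(9·|y|) = 4|y + 9|/(9|y|).
Restrict δ ≤ 9/2. Then |y + 9| < 9/2 gives |y| > 9/2, so 9|y| > 81/2.
Then |4/y + 4/9| < 4|y + 9|/(81/2), which is < ε when |y + 9| < (81/8)ε.
Take δ = min(9/2, (81/8)ε). Then 0 < |y + 9| < δ gives both |y + 9| < 9/2 and |y + 9| < (81/8)ε, so |4/y + 4/9| < ε.

δ = min(9/2, (81/8)ε)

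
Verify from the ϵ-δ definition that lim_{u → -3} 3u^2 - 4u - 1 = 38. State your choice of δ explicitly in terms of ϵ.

δ = min(1, ϵ/25)

Suppose ϵ > 0. We want δ > 0 such that 0 < |u + 3| < δ implies |(3u^2 - 4u - 1) − 38| < ϵ.
(3u^2 - 4u - 1) − 38 = 3u^2 - 4u - 39 = (u + 3)(3u - 13).
So |(3u^2 - 4u - 1) − 38| = |u + 3|·|3u - 13|.
Require δ ≤ 1. Then |u + 3| < 1 gives |u| < 4, and by the triangle inequality |3u - 13| ≤ 3·4 + 13 = 25.
Hence |(3u^2 - 4u - 1) − 38| ≤ 25|u + 3| < ϵ provided |u + 3| < ϵ/25.
Choosing δ = min(1, ϵ/25) ensures both conditions, hence |(3u^2 - 4u - 1) − 38| < ϵ.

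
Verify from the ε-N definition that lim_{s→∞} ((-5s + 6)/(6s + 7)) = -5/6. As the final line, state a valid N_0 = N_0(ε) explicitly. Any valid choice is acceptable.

Fix ε > 0. We seek N_0 > 0 such that s > N_0 implies |(-5s + 6)/(6s + 7) + 5/6| < ε.
(-5s + 6)/(6s + 7) + 5/6 = (6(-5s + 6) − (-5)(6s + 7)) / (6(6s + 7)) = 71/(6(6s + 7)).
For s > 0 we have 6s + 7 > 6s, so |(-5s + 6)/(6s + 7) + 5/6| = 71/(6(6s + 7)) < 71/(6·6s) = (71/36)/s.
Thus |(-5s + 6)/(6s + 7) + 5/6| < ε whenever s > (71/36)/ε.
Take N_0 = (71/36)/ε. If s > N_0 then |(-5s + 6)/(6s + 7) + 5/6| < (71/36)/s < ε.

N_0 = (71/36)/ε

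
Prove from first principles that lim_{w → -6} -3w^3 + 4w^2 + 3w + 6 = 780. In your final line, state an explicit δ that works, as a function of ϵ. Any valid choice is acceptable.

δ = min(2, ϵ/497)

Let ϵ > 0 be given. We want δ > 0 such that 0 < |w + 6| < δ implies |(-3w^3 + 4w^2 + 3w + 6) − 780| < ϵ.
(-3w^3 + 4w^2 + 3w + 6) − 780 = -3w^3 + 4w^2 + 3w - 774 = (w + 6)(-3w^2 + 22w - 129).
So |(-3w^3 + 4w^2 + 3w + 6) − 780| = |w + 6|·|-3w^2 + 22w - 129|.
Assume first that |w + 6| < 2, so |w| < 8. Then |-3w^2 + 22w - 129| ≤ 3·8^2 + 22·8 + 129 = 497.
Hence |(-3w^3 + 4w^2 + 3w + 6) − 780| ≤ 497|w + 6| < ϵ provided |w + 6| < ϵ/497.
Choosing δ = min(2, ϵ/497) ensures both conditions, hence |(-3w^3 + 4w^2 + 3w + 6) − 780| < ϵ.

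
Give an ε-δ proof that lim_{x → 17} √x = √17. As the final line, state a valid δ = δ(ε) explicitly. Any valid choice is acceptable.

δ = min(17, √17·ε)

Let ε > 0 be given. We want δ > 0 such that 0 < |x − 17| < δ implies |√x − √17| < ε.
Rationalise: √x − √17 = (x − 17)/(√x + √17), so |√x − √17| = |x − 17|/(√x + √17).
Restrict δ ≤ 17 so that |x − 17| < 17 forces x > 0, and then √x + √17 > √17.
Hence |√x − √17| < |x − 17|/√17, which is < ε once |x − 17| < √17·ε.
Take δ = min(17, √17·ε). If 0 < |x − 17| < δ then x > 0 and |√x − √17| < |x − 17|/√17 < ε.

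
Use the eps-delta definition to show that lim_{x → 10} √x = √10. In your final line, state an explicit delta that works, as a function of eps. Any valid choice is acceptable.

delta = min(10, √10·eps)

Let eps > 0 be given. We want delta > 0 such that 0 < |x − 10| < delta implies |√x − √10| < eps.
Multiplying by the conjugate, |√x − √10| = |x − 10|/(√x + √10).
Restrict delta ≤ 10 so that |x − 10| < 10 forces x > 0, and then √x + √10 > √10.
Hence |√x − √10| < |x − 10|/√10, which is < eps once |x − 10| < √10·eps.
Take delta = min(10, √10·eps). If 0 < |x − 10| < delta then x > 0 and |√x − √10| < |x − 10|/√10 < eps.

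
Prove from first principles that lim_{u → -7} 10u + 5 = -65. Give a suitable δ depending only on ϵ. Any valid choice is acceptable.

δ = ϵ/10

Suppose ϵ > 0. We need δ > 0 so that 0 < |u + 7| < δ implies |(10u + 5) + 65| < ϵ.
|(10u + 5) + 65| = |10u + 70| = 10|u + 7|.
Thus it suffices that |u + 7| < ϵ/10.
Take δ = ϵ/10. If 0 < |u + 7| < δ then |(10u + 5) + 65| = 10|u + 7| < 10·(ϵ/10) = ϵ.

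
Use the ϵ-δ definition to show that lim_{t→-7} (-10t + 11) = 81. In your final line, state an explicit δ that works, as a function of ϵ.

δ = ϵ/10

Let ϵ > 0. We need δ > 0 so that 0 < |t + 7| < δ implies |(-10t + 11) − 81| < ϵ.
|(-10t + 11) − 81| = |-10t - 70| = 10|t + 7|.
Thus it suffices that |t + 7| < ϵ/10.
Take δ = ϵ/10. If 0 < |t + 7| < δ then |(-10t + 11) − 81| = 10|t + 7| < 10·(ϵ/10) = ϵ.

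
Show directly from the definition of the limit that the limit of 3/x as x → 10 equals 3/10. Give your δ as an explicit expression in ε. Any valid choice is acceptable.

δ = min(5, (50/3)ε)

Let ε > 0. We seek δ > 0 such that 0 < |x − 10| < δ implies |3/x − (3/10)| < ε.
|3/x − (3/10)| = 3·|10 − x|/(10·|x|) = 3|x − 10|/(10|x|).
Restrict δ ≤ 5. Then |x − 10| < 5 gives |x| > 5, so 10|x| > 50.
Then |3/x − (3/10)| < 3|x − 10|/50, which is < ε when |x − 10| < (50/3)ε.
Take δ = min(5, (50/3)ε). Then 0 < |x − 10| < δ gives both |x − 10| < 5 and |x − 10| < (50/3)ε, so |3/x − (3/10)| < ε.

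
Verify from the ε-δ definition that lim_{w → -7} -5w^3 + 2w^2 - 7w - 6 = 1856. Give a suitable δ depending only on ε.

δ = min(1, ε/882)

Let ε > 0. We want δ > 0 such that 0 < |w + 7| < δ implies |(-5w^3 + 2w^2 - 7w - 6) − 1856| < ε.
(-5w^3 + 2w^2 - 7w - 6) − 1856 = -5w^3 + 2w^2 - 7w - 1862 = (w + 7)(-5w^2 + 37w - 266).
So |(-5w^3 + 2w^2 - 7w - 6) − 1856| = |w + 7|·|-5w^2 + 37w - 266|.
Require δ ≤ 1. Then |w + 7| < 1 gives |w| < 8, and by the triangle inequality |-5w^2 + 37w - 266| ≤ 5·8^2 + 37·8 + 266 = 882.
Hence |(-5w^3 + 2w^2 - 7w - 6) − 1856| ≤ 882|w + 7| < ε provided |w + 7| < ε/882.
Take δ = min(1, ε/882). Then 0 < |w + 7| < δ gives both |w + 7| < 1 and |w + 7| < ε/882, so |(-5w^3 + 2w^2 - 7w - 6) − 1856| < ε.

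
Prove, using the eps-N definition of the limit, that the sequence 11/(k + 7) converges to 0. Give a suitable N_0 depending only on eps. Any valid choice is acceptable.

N_0 = 11/eps

Suppose eps > 0. For k ≥ 1, |11/(k + 7) − 0| = 11/(k + 7) ≤ 11/k.
We need 11/k < eps, i.e. k > 11/eps.
Take N_0 = 11/eps. If k > N_0 then |11/(k + 7)| ≤ 11/k < eps.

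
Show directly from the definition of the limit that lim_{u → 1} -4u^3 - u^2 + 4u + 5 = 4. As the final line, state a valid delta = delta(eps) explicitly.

Suppose eps > 0. We want delta > 0 such that 0 < |u − 1| < delta implies |(-4u^3 - u^2 + 4u + 5) − 4| < eps.
(-4u^3 - u^2 + 4u + 5) − 4 = -4u^3 - u^2 + 4u + 1 = (u − 1)(-4u^2 - 5u - 1).
So |(-4u^3 - u^2 + 4u + 5) − 4| = |u − 1|·|-4u^2 - 5u - 1|.
Assume first that |u − 1| < 1, so |u| < 2. Then |-4u^2 - 5u - 1| ≤ 4·2^2 + 5·2 + 1 = 27.
Hence |(-4u^3 - u^2 + 4u + 5) − 4| ≤ 27|u − 1| < eps provided |u − 1| < eps/27.
Choosing delta = min(1, eps/27) ensures both conditions, hence |(-4u^3 - u^2 + 4u + 5) − 4| < eps.

delta = min(1, eps/27)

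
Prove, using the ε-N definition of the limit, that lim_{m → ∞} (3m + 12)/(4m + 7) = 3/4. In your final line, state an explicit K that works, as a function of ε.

Suppose ε > 0. For m ≥ 1, |(3m + 12)/(4m + 7) − (3/4)| = |27|/(4(4m + 7)) = 27/(4(4m + 7)).
Since 4m + 7 ≥ 4m for m ≥ 1, this is ≤ 27/(4·4m) = (27/16)/m.
So |(3m + 12)/(4m + 7) − (3/4)| < ε whenever m > (27/16)/ε.
Take K = (27/16)/ε. If m > K then |(3m + 12)/(4m + 7) − (3/4)| ≤ (27/16)/m < ε.

K = (27/16)/ε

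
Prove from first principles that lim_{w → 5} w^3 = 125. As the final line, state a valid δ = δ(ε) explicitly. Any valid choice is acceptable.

δ = min(2, ε/109)

Fix ε > 0. We seek δ > 0 with 0 < |w − 5| < δ ⇒ |w^3 − 125| < ε.
Factor: w^3 − 125 = (w − 5)(w^2 + 5w + 25), so |w^3 − 125| = |w − 5|·|w^2 + 5w + 25|.
Impose δ ≤ 2 so that |w| < 7; then |w^2 + 5w + 25| ≤ 109.
Hence |w^3 − 125| ≤ 109|w − 5|, which is < ε once |w − 5| < ε/109.
Take δ = min(2, ε/109). If 0 < |w − 5| < δ then both bounds hold and |w^3 − 125| ≤ 109|w − 5| < 109·(ε/109) = ε.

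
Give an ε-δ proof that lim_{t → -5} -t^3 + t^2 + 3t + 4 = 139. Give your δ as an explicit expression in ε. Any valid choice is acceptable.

Let ε > 0. We want δ > 0 such that 0 < |t + 5| < δ implies |(-t^3 + t^2 + 3t + 4) − 139| < ε.
(-t^3 + t^2 + 3t + 4) − 139 = -t^3 + t^2 + 3t - 135 = (t + 5)(-t^2 + 6t - 27).
So |(-t^3 + t^2 + 3t + 4) − 139| = |t + 5|·|-t^2 + 6t - 27|.
Assume first that |t + 5| < 2, so |t| < 7. Then |-t^2 + 6t - 27| ≤ 7^2 + 6·7 + 27 = 118.
Hence |(-t^3 + t^2 + 3t + 4) − 139| ≤ 118|t + 5| < ε provided |t + 5| < ε/118.
Choosing δ = min(2, ε/118) ensures both conditions, hence |(-t^3 + t^2 + 3t + 4) − 139| < ε.

δ = min(2, ε/118)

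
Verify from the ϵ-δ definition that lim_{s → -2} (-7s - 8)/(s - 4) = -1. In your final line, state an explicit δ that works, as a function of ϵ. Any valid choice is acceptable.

δ = min(3, (1/2)ϵ)

Fix ϵ > 0. We want δ > 0 with 0 < |s + 2| < δ ⇒ |(-7s - 8)/(s - 4) + 1| < ϵ.
Combining over a common denominator, (-7s - 8)/(s - 4) + 1 = [(-7s - 8)·(-6) − 6·(s - 4)] / [(-6)·(s - 4)] = 36(s + 2) / ((-6)(s - 4)).
So |(-7s - 8)/(s - 4) + 1| = 36|s + 2| / (6·|s − 4|).
Restrict δ ≤ 3. Then |s + 2| < 3 gives |s − 4| = |(s + 2) + (-6)| ≥ 6 − 3 = 3.
Hence |(-7s - 8)/(s - 4) + 1| < 36|s + 2|/(6·3) = 2|s + 2|, which is < ϵ once |s + 2| < (1/2)ϵ.
Take δ = min(3, (1/2)ϵ). Then 0 < |s + 2| < δ forces both bounds, so |(-7s - 8)/(s - 4) + 1| < ϵ.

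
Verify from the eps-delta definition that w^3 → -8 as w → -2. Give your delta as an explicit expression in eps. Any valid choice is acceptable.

Suppose eps > 0. We seek delta > 0 with 0 < |w + 2| < delta ⇒ |w^3 + 8| < eps.
Factor: w^3 + 8 = (w + 2)(w^2 - 2w + 4), so |w^3 + 8| = |w + 2|·|w^2 - 2w + 4|.
Impose delta ≤ 1 so that |w| < 3; then |w^2 - 2w + 4| ≤ 19.
Hence |w^3 + 8| ≤ 19|w + 2|, which is < eps once |w + 2| < eps/19.
Take delta = min(1, eps/19). If 0 < |w + 2| < delta then both bounds hold and |w^3 + 8| ≤ 19|w + 2| < 19·(eps/19) = eps.

delta = min(1, eps/19)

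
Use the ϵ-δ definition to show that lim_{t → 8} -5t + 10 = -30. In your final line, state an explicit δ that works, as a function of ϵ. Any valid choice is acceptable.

δ = ϵ/5

Let ϵ > 0. We need δ > 0 so that 0 < |t − 8| < δ implies |(-5t + 10) + 30| < ϵ.
|(-5t + 10) + 30| = |-5t + 40| = 5|t − 8|.
Thus it suffices that |t − 8| < ϵ/5.
Choosing δ = ϵ/5 gives |(-5t + 10) + 30| = 5|t − 8| < ϵ whenever |t − 8| < δ.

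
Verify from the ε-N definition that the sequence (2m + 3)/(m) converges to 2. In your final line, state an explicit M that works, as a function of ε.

M = 3/ε

Fix ε > 0. For m ≥ 1, |(2m + 3)/(m) − 2| = |3|/((m)) = 3/((m)).
Since m ≥ m for m ≥ 1, this is ≤ 3/(m) = 3/m.
So |(2m + 3)/(m) − 2| < ε whenever m > 3/ε.
Take M = 3/ε. If m > M then |(2m + 3)/(m) − 2| ≤ 3/m < ε.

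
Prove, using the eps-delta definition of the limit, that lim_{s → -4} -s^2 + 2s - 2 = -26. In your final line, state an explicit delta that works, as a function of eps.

delta = min(2, eps/12)

Let eps > 0 be given. We want delta > 0 such that 0 < |s + 4| < delta implies |(-s^2 + 2s - 2) + 26| < eps.
(-s^2 + 2s - 2) + 26 = -s^2 + 2s + 24 = (s + 4)(-s + 6).
So |(-s^2 + 2s - 2) + 26| = |s + 4|·|-s + 6|.
Assume first that |s + 4| < 2, so |s| < 6. Then |-s + 6| ≤ 6 + 6 = 12.
Hence |(-s^2 + 2s - 2) + 26| ≤ 12|s + 4| < eps provided |s + 4| < eps/12.
Take delta = min(2, eps/12). Then 0 < |s + 4| < delta gives both |s + 4| < 2 and |s + 4| < eps/12, so |(-s^2 + 2s - 2) + 26| < eps.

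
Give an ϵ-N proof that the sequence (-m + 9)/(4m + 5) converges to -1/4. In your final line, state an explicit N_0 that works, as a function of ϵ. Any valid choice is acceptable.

N_0 = (41/16)/ϵ

Let ϵ > 0. For m ≥ 1, |(-m + 9)/(4m + 5) + 1/4| = |41|/(4(4m + 5)) = 41/(4(4m + 5)).
Since 4m + 5 ≥ 4m for m ≥ 1, this is ≤ 41/(4·4m) = (41/16)/m.
So |(-m + 9)/(4m + 5) + 1/4| < ϵ whenever m > (41/16)/ϵ.
Take N_0 = (41/16)/ϵ. If m > N_0 then |(-m + 9)/(4m + 5) + 1/4| ≤ (41/16)/m < ϵ.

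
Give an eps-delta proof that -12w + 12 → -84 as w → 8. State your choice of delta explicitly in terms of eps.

delta = eps/12

Let eps > 0 be given. We need delta > 0 so that 0 < |w − 8| < delta implies |(-12w + 12) + 84| < eps.
|(-12w + 12) + 84| = |-12w + 96| = 12|w − 8|.
So 12|w − 8| < eps exactly when |w − 8| < eps/12.
Take delta = eps/12. If 0 < |w − 8| < delta then |(-12w + 12) + 84| = 12|w − 8| < 12·(eps/12) = eps.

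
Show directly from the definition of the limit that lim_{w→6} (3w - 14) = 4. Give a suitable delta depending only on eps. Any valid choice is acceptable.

Let eps > 0 be given. We need delta > 0 so that 0 < |w − 6| < delta implies |(3w - 14) − 4| < eps.
|(3w - 14) − 4| = |3w - 18| = 3|w − 6|.
Thus it suffices that |w − 6| < eps/3.
Choosing delta = eps/3 gives |(3w - 14) − 4| = 3|w − 6| < eps whenever |w − 6| < delta.

delta = eps/3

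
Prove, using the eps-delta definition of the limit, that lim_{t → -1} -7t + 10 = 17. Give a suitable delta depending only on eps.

delta = eps/7

Suppose eps > 0. We need delta > 0 so that 0 < |t + 1| < delta implies |(-7t + 10) − 17| < eps.
|(-7t + 10) − 17| = |-7t - 7| = 7|t + 1|.
Thus it suffices that |t + 1| < eps/7.
Choosing delta = eps/7 gives |(-7t + 10) − 17| = 7|t + 1| < eps whenever |t + 1| < delta.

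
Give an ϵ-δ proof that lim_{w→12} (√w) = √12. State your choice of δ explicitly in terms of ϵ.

δ = min(12, √12·ϵ)

Let ϵ > 0. We want δ > 0 such that 0 < |w − 12| < δ implies |√w − √12| < ϵ.
Multiplying by the conjugate, |√w − √12| = |w − 12|/(√w + √12).
Restrict δ ≤ 12 so that |w − 12| < 12 forces w > 0, and then √w + √12 > √12.
Hence |√w − √12| < |w − 12|/√12, which is < ϵ once |w − 12| < √12·ϵ.
Take δ = min(12, √12·ϵ). If 0 < |w − 12| < δ then w > 0 and |√w − √12| < |w − 12|/√12 < ϵ.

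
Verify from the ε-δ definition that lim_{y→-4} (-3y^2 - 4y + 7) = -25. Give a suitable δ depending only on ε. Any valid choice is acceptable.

δ = min(1, ε/23)

Suppose ε > 0. We want δ > 0 such that 0 < |y + 4| < δ implies |(-3y^2 - 4y + 7) + 25| < ε.
(-3y^2 - 4y + 7) + 25 = -3y^2 - 4y + 32 = (y + 4)(-3y + 8).
So |(-3y^2 - 4y + 7) + 25| = |y + 4|·|-3y + 8|.
Assume first that |y + 4| < 1, so |y| < 5. Then |-3y + 8| ≤ 3·5 + 8 = 23.
Hence |(-3y^2 - 4y + 7) + 25| ≤ 23|y + 4| < ε provided |y + 4| < ε/23.
Take δ = min(1, ε/23). Then 0 < |y + 4| < δ gives both |y + 4| < 1 and |y + 4| < ε/23, so |(-3y^2 - 4y + 7) + 25| < ε.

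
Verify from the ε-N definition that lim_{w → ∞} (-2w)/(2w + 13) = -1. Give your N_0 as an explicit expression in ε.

N_0 = (13/2)/ε

Let ε > 0 be given. We seek N_0 > 0 such that w > N_0 implies |(-2w)/(2w + 13) + 1| < ε.
(-2w)/(2w + 13) + 1 = (2(-2w) − (-2)(2w + 13)) / (2(2w + 13)) = 26/(2(2w + 13)).
For w > 0 we have 2w + 13 > 2w, so |(-2w)/(2w + 13) + 1| = 26/(2(2w + 13)) < 26/(2·2w) = (13/2)/w.
Thus |(-2w)/(2w + 13) + 1| < ε whenever w > (13/2)/ε.
Take N_0 = (13/2)/ε. If w > N_0 then |(-2w)/(2w + 13) + 1| < (13/2)/w < ε.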